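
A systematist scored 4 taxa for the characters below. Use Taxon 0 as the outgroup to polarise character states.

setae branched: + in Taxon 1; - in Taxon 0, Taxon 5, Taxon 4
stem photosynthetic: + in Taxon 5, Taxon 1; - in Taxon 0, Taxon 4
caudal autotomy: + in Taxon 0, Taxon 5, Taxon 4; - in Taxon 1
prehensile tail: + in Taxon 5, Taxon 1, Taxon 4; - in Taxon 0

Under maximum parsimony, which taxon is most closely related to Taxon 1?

Character polarity is set by the outgroup: the derived state is whichever differs from the outgroup's state, so for caudal autotomy the derived state is '-', and for the remaining characters it is '+'.
setae branched (derived state '+') is unique to Taxon 1 (autapomorphy; uninformative for grouping).
stem photosynthetic (derived state '+') is shared by Taxon 1 and Taxon 5 — a synapomorphy uniting that clade.
caudal autotomy: derived state '-' in Taxon 1 only — an autapomorphy, so it tells us nothing about relationships among taxa.
prehensile tail (derived state '+') is shared by all ingroup taxa — unites the whole ingroup.
Most parsimonious ingroup topology: ((Taxon 5,Taxon 1),Taxon 4).
Taxon 1 and Taxon 5 form a cherry on this tree, so they are sister taxa.

Taxon 5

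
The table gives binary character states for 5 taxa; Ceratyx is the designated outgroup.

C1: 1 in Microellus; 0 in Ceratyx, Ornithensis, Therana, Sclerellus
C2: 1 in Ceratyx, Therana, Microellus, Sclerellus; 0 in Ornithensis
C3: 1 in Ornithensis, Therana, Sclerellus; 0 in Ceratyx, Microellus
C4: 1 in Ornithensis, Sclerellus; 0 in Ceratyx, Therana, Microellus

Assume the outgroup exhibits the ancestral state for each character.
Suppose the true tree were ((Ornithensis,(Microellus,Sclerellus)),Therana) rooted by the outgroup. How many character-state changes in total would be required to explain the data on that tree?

Map each character onto ((Ornithensis,(Microellus,Sclerellus)),Therana) (rooted by Ceratyx) and count the minimum state changes it requires (Fitch parsimony):
C1: 1; C2: 1; C3: 2; C4: 2.
Total tree length = 6.

6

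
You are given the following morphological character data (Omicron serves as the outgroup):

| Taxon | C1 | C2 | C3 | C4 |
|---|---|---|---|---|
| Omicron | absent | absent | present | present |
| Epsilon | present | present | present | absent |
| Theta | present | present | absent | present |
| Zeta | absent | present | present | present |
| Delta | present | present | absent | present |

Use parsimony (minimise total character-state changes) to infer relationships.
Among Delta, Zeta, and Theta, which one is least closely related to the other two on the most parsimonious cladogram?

Character polarity is set by the outgroup: the derived state is whichever differs from the outgroup's state, so for C3, C4 the derived state is 'absent', and for the remaining characters it is 'present'.
Only Delta, Epsilon, and Theta show the derived state 'present' for C1, supporting them as a clade.
C2 (derived state 'present') is shared by all ingroup taxa — unites the whole ingroup.
C3 (derived state 'absent') is shared by Delta and Theta — a synapomorphy uniting that clade.
C4: derived state 'absent' in Epsilon only — an autapomorphy, so it tells us nothing about relationships among taxa.
Most parsimonious ingroup topology: ((Epsilon,(Theta,Delta)),Zeta).
Delta and Theta share a more recent common ancestor with each other than either does with Zeta, so Zeta is the least closely related of the three.

Zeta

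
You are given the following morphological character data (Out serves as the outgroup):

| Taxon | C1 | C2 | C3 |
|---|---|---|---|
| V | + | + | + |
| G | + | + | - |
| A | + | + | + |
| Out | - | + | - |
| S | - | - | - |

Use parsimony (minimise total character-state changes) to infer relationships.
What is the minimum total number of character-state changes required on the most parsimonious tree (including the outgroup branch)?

3

Character polarity is set by the outgroup: the derived state is whichever differs from the outgroup's state, so for C2 the derived state is '-', and for the remaining characters it is '+'.
Only A, G, and V show the derived state '+' for C1, supporting them as a clade.
C2: derived state '-' in S only — an autapomorphy, so it tells us nothing about relationships among taxa.
C3 (derived state '+') is shared by A and V — a synapomorphy uniting that clade.
Most parsimonious ingroup topology: (((V,A),G),S).
Changes per character on this tree: C1: 1; C2: 1; C3: 1.
Total = 3.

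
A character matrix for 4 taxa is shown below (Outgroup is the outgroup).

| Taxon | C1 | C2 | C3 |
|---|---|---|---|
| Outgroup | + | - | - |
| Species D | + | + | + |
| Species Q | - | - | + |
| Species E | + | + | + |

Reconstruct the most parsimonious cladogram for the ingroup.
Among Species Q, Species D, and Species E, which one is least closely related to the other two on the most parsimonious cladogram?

Species Q

Character polarity is set by the outgroup: the derived state is whichever differs from the outgroup's state, so for C1 the derived state is '-', and for the remaining characters it is '+'.
C1 (derived state '-') is unique to Species Q (autapomorphy; uninformative for grouping).
Only Species D and Species E show the derived state '+' for C2, supporting them as a clade.
All ingroup taxa share the derived state '+' for C3; it defines the ingroup but does not resolve relationships within it.
Most parsimonious ingroup topology: ((Species D,Species E),Species Q).
Species D and Species E share a more recent common ancestor with each other than either does with Species Q, so Species Q is the least closely related of the three.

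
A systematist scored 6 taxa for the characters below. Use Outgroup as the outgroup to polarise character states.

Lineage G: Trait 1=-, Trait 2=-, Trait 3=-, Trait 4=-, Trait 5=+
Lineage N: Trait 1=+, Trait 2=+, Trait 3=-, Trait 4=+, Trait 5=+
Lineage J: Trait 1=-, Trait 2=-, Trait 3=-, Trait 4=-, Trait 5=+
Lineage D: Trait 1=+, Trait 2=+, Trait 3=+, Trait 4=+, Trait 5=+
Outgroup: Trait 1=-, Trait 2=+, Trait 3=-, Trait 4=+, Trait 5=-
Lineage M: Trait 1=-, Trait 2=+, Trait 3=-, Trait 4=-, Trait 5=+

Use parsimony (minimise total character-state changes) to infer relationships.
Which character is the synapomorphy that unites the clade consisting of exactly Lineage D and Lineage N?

Character polarity is set by the outgroup: the derived state is whichever differs from the outgroup's state, so for Trait 2, Trait 4 the derived state is '-', and for the remaining characters it is '+'.
Only Lineage D and Lineage N show the derived state '+' for Trait 1, supporting them as a clade.
Trait 2: derived state '-' in Lineage G and Lineage J only — synapomorphy for {Lineage G, Lineage J}.
Trait 3: derived state '+' in Lineage D only — an autapomorphy, so it tells us nothing about relationships among taxa.
Only Lineage G, Lineage J, and Lineage M show the derived state '-' for Trait 4, supporting them as a clade.
All ingroup taxa share the derived state '+' for Trait 5; it defines the ingroup but does not resolve relationships within it.
Most parsimonious ingroup topology: ((Lineage D,Lineage N),((Lineage J,Lineage G),Lineage M)).
The clade {Lineage D, Lineage N} is supported by Trait 1: its derived state '+' occurs in exactly those taxa and in no other taxon (including the outgroup).

Trait 1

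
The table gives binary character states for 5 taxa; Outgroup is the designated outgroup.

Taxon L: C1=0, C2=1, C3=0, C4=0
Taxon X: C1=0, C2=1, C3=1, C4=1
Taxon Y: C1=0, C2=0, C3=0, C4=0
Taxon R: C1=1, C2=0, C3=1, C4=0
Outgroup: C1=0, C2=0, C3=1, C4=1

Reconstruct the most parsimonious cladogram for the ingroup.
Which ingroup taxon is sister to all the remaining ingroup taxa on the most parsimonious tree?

Taxon X

Character polarity is set by the outgroup: the derived state is whichever differs from the outgroup's state, so for C3, C4 the derived state is '0', and for the remaining characters it is '1'.
C1 (derived state '1') is unique to Taxon R (autapomorphy; uninformative for grouping).
C2 groups Taxon L and Taxon X, which is incompatible with the clades supported by the remaining characters; treating it as convergent (homoplasy) costs fewer steps than any alternative tree.
C3: derived state '0' in Taxon L and Taxon Y only — synapomorphy for {Taxon L, Taxon Y}.
C4: derived state '0' in Taxon L, Taxon R, and Taxon Y only — synapomorphy for {Taxon L, Taxon R, Taxon Y}.
Most parsimonious ingroup topology: (Taxon X,((Taxon L,Taxon Y),Taxon R)).
Taxon X is sister to the clade containing all other ingroup taxa, so it is the earliest-diverging (most basal) ingroup lineage.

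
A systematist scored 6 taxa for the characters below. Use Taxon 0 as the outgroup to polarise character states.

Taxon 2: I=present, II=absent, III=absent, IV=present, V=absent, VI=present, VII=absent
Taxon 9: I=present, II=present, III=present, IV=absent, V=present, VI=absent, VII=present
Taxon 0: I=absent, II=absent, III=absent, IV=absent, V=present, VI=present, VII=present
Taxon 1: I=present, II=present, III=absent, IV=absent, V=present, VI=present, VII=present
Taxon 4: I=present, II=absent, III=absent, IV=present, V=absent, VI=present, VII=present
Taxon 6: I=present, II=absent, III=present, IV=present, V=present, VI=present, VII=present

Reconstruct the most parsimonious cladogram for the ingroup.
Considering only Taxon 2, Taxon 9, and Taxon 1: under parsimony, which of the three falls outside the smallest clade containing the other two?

Taxon 2

Character polarity is set by the outgroup: the derived state is whichever differs from the outgroup's state, so for V, VI, VII the derived state is 'absent', and for the remaining characters it is 'present'.
All ingroup taxa share the derived state 'present' for I; it defines the ingroup but does not resolve relationships within it.
Only Taxon 1 and Taxon 9 show the derived state 'present' for II, supporting them as a clade.
III (state 'present') occurs in Taxon 6 and Taxon 9 but conflicts with the nesting implied by the other characters — most parsimoniously interpreted as homoplasy.
Only Taxon 2, Taxon 4, and Taxon 6 show the derived state 'present' for IV, supporting them as a clade.
Only Taxon 2 and Taxon 4 show the derived state 'absent' for V, supporting them as a clade.
VI (derived state 'absent') is unique to Taxon 9 (autapomorphy; uninformative for grouping).
VII (derived state 'absent') is unique to Taxon 2 (autapomorphy; uninformative for grouping).
Most parsimonious ingroup topology: (((Taxon 4,Taxon 2),Taxon 6),(Taxon 9,Taxon 1)).
Taxon 9 and Taxon 1 share a more recent common ancestor with each other than either does with Taxon 2, so Taxon 2 is the least closely related of the three.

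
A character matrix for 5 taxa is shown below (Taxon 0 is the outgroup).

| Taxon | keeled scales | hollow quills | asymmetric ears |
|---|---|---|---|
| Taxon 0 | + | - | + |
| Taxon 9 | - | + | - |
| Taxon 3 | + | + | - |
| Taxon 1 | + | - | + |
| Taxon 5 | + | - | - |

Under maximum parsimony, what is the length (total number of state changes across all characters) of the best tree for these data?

Character polarity is set by the outgroup: the derived state is whichever differs from the outgroup's state, so for keeled scales, asymmetric ears the derived state is '-', and for the remaining characters it is '+'.
keeled scales: derived state '-' in Taxon 9 only — an autapomorphy, so it tells us nothing about relationships among taxa.
hollow quills (derived state '+') is shared by Taxon 3 and Taxon 9 — a synapomorphy uniting that clade.
Only Taxon 3, Taxon 5, and Taxon 9 show the derived state '-' for asymmetric ears, supporting them as a clade.
Most parsimonious ingroup topology: (((Taxon 9,Taxon 3),Taxon 5),Taxon 1).
Changes per character on this tree: keeled scales: 1; hollow quills: 1; asymmetric ears: 1.
Total = 3.

3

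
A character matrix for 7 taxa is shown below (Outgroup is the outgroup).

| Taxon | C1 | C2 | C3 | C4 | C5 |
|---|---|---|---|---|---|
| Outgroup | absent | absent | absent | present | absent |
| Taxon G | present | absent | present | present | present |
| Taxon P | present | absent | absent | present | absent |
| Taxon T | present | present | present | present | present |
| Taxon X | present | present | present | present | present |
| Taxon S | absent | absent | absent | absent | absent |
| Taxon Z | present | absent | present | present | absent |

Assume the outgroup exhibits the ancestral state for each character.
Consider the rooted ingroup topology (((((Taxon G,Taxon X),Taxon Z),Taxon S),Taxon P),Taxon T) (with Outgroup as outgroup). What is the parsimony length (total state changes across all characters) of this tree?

9

Map each character onto (((((Taxon G,Taxon X),Taxon Z),Taxon S),Taxon P),Taxon T) (rooted by Outgroup) and count the minimum state changes it requires (Fitch parsimony):
C1: 2; C2: 2; C3: 2; C4: 1; C5: 2.
Total tree length = 9.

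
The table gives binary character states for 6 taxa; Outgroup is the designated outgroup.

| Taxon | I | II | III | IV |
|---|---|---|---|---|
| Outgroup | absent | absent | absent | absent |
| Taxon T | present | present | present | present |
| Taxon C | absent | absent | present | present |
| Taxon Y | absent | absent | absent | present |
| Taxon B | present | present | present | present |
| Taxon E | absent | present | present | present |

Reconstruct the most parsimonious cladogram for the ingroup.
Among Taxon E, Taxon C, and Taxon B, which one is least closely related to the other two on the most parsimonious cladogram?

The outgroup has state 'absent' for every character, so 'present' is the derived state throughout.
I (derived state 'present') is shared by Taxon B and Taxon T — a synapomorphy uniting that clade.
II: derived state 'present' in Taxon B, Taxon E, and Taxon T only — synapomorphy for {Taxon B, Taxon E, Taxon T}.
Only Taxon B, Taxon C, Taxon E, and Taxon T show the derived state 'present' for III, supporting them as a clade.
All ingroup taxa share the derived state 'present' for IV; it defines the ingroup but does not resolve relationships within it.
Most parsimonious ingroup topology: ((((Taxon T,Taxon B),Taxon E),Taxon C),Taxon Y).
Taxon E and Taxon B share a more recent common ancestor with each other than either does with Taxon C, so Taxon C is the least closely related of the three.

Taxon C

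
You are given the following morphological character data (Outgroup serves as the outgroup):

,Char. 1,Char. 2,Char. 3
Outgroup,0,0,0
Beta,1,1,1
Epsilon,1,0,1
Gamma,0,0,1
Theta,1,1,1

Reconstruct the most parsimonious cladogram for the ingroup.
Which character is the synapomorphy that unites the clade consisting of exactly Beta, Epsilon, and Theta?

Char. 1

The outgroup has state '0' for every character, so '1' is the derived state throughout.
Char. 1: derived state '1' in Beta, Epsilon, and Theta only — synapomorphy for {Beta, Epsilon, Theta}.
Only Beta and Theta show the derived state '1' for Char. 2, supporting them as a clade.
All ingroup taxa share the derived state '1' for Char. 3; it defines the ingroup but does not resolve relationships within it.
Most parsimonious ingroup topology: (((Beta,Theta),Epsilon),Gamma).
The clade {Beta, Epsilon, Theta} is supported by Char. 1: its derived state '1' occurs in exactly those taxa and in no other taxon (including the outgroup).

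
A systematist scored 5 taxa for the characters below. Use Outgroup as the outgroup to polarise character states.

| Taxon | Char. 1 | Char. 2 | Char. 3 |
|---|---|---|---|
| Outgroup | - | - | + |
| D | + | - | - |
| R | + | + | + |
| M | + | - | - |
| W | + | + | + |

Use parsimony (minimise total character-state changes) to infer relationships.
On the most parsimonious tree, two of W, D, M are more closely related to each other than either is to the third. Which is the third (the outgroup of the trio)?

W

Character polarity is set by the outgroup: the derived state is whichever differs from the outgroup's state, so for Char. 3 the derived state is '-', and for the remaining characters it is '+'.
All ingroup taxa share the derived state '+' for Char. 1; it defines the ingroup but does not resolve relationships within it.
Only R and W show the derived state '+' for Char. 2, supporting them as a clade.
Only D and M show the derived state '-' for Char. 3, supporting them as a clade.
Most parsimonious ingroup topology: ((D,M),(R,W)).
D and M share a more recent common ancestor with each other than either does with W, so W is the least closely related of the three.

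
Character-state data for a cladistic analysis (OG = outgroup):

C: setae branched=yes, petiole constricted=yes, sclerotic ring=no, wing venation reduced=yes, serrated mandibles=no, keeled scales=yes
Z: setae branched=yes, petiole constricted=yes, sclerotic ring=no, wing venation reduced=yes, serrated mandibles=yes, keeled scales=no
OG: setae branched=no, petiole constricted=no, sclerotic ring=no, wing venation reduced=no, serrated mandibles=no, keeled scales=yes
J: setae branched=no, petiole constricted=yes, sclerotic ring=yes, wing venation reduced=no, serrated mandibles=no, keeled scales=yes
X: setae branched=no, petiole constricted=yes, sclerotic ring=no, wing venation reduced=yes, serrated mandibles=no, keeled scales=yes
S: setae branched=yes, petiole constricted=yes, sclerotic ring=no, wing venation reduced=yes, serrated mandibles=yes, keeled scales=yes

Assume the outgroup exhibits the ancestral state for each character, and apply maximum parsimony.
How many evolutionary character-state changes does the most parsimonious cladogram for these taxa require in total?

6

Character polarity is set by the outgroup: the derived state is whichever differs from the outgroup's state, so for keeled scales the derived state is 'no', and for the remaining characters it is 'yes'.
Only C, S, and Z show the derived state 'yes' for setae branched, supporting them as a clade.
All ingroup taxa share the derived state 'yes' for petiole constricted; it defines the ingroup but does not resolve relationships within it.
sclerotic ring: derived state 'yes' in J only — an autapomorphy, so it tells us nothing about relationships among taxa.
wing venation reduced (derived state 'yes') is shared by C, S, X, and Z — a synapomorphy uniting that clade.
serrated mandibles (derived state 'yes') is shared by S and Z — a synapomorphy uniting that clade.
keeled scales: derived state 'no' in Z only — an autapomorphy, so it tells us nothing about relationships among taxa.
Most parsimonious ingroup topology: (J,((C,(Z,S)),X)).
Changes per character on this tree: setae branched: 1; petiole constricted: 1; sclerotic ring: 1; wing venation reduced: 1; serrated mandibles: 1; keeled scales: 1.
Total = 6.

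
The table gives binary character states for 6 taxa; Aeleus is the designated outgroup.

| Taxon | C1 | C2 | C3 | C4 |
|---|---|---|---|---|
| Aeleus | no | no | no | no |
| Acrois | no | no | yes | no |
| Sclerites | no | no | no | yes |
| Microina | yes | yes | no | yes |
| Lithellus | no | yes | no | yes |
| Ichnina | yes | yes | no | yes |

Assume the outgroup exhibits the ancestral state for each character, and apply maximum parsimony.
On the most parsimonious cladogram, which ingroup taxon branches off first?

Acrois

The outgroup has state 'no' for every character, so 'yes' is the derived state throughout.
Only Ichnina and Microina show the derived state 'yes' for C1, supporting them as a clade.
C2 (derived state 'yes') is shared by Ichnina, Lithellus, and Microina — a synapomorphy uniting that clade.
C3 (derived state 'yes') is unique to Acrois (autapomorphy; uninformative for grouping).
Only Ichnina, Lithellus, Microina, and Sclerites show the derived state 'yes' for C4, supporting them as a clade.
Most parsimonious ingroup topology: (Acrois,(Sclerites,((Microina,Ichnina),Lithellus))).
Acrois is sister to the clade containing all other ingroup taxa, so it is the earliest-diverging (most basal) ingroup lineage.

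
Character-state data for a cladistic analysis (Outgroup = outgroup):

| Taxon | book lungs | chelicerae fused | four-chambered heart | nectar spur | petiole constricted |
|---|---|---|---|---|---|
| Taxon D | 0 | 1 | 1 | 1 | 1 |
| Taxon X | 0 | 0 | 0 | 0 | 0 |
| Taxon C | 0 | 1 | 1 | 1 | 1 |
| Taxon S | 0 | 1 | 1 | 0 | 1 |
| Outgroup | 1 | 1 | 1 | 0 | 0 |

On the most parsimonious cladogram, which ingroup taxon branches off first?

Taxon X

Character polarity is set by the outgroup: the derived state is whichever differs from the outgroup's state, so for book lungs, chelicerae fused, four-chambered heart the derived state is '0', and for the remaining characters it is '1'.
book lungs (derived state '0') is shared by all ingroup taxa — unites the whole ingroup.
chelicerae fused (derived state '0') is unique to Taxon X (autapomorphy; uninformative for grouping).
four-chambered heart (derived state '0') is unique to Taxon X (autapomorphy; uninformative for grouping).
Only Taxon C and Taxon D show the derived state '1' for nectar spur, supporting them as a clade.
petiole constricted: derived state '1' in Taxon C, Taxon D, and Taxon S only — synapomorphy for {Taxon C, Taxon D, Taxon S}.
Most parsimonious ingroup topology: (Taxon X,((Taxon D,Taxon C),Taxon S)).
Taxon X is sister to the clade containing all other ingroup taxa, so it is the earliest-diverging (most basal) ingroup lineage.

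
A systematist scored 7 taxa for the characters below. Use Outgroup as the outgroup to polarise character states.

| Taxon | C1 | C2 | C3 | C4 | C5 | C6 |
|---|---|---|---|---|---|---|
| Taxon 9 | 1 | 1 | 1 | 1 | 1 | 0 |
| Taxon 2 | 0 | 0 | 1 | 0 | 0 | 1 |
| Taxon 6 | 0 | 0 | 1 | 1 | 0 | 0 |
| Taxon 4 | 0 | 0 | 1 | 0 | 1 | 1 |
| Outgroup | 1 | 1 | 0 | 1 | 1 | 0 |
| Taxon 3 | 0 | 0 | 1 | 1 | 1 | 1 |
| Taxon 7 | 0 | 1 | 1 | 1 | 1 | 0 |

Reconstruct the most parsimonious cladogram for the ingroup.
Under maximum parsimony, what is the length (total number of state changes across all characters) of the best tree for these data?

7

Character polarity is set by the outgroup: the derived state is whichever differs from the outgroup's state, so for C1, C2, C4, C5 the derived state is '0', and for the remaining characters it is '1'.
Only Taxon 2, Taxon 3, Taxon 4, Taxon 6, and Taxon 7 show the derived state '0' for C1, supporting them as a clade.
C2: derived state '0' in Taxon 2, Taxon 3, Taxon 4, and Taxon 6 only — synapomorphy for {Taxon 2, Taxon 3, Taxon 4, Taxon 6}.
C3 (derived state '1') is shared by all ingroup taxa — unites the whole ingroup.
C4: derived state '0' in Taxon 2 and Taxon 4 only — synapomorphy for {Taxon 2, Taxon 4}.
C5 (state '0') occurs in Taxon 2 and Taxon 6 but conflicts with the nesting implied by the other characters — most parsimoniously interpreted as homoplasy.
Only Taxon 2, Taxon 3, and Taxon 4 show the derived state '1' for C6, supporting them as a clade.
Most parsimonious ingroup topology: (((((Taxon 4,Taxon 2),Taxon 3),Taxon 6),Taxon 7),Taxon 9).
Changes per character on this tree: C1: 1; C2: 1; C3: 1; C4: 1; C5: 2; C6: 1.
Total = 7.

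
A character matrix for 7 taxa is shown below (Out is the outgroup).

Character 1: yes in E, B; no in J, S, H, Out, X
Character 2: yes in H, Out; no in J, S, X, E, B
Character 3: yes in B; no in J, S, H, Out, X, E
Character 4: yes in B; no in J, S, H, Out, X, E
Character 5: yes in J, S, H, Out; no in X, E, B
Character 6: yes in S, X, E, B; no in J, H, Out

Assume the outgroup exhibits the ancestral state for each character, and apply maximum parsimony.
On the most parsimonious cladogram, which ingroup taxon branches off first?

Character polarity is set by the outgroup: the derived state is whichever differs from the outgroup's state, so for Character 2, Character 5 the derived state is 'no', and for the remaining characters it is 'yes'.
Character 1 (derived state 'yes') is shared by B and E — a synapomorphy uniting that clade.
Character 2 (derived state 'no') is shared by B, E, J, S, and X — a synapomorphy uniting that clade.
Character 3 (derived state 'yes') is unique to B (autapomorphy; uninformative for grouping).
Character 4 (derived state 'yes') is unique to B (autapomorphy; uninformative for grouping).
Character 5 (derived state 'no') is shared by B, E, and X — a synapomorphy uniting that clade.
Character 6 (derived state 'yes') is shared by B, E, S, and X — a synapomorphy uniting that clade.
Most parsimonious ingroup topology: ((J,(S,((B,E),X))),H).
H is sister to the clade containing all other ingroup taxa, so it is the earliest-diverging (most basal) ingroup lineage.

H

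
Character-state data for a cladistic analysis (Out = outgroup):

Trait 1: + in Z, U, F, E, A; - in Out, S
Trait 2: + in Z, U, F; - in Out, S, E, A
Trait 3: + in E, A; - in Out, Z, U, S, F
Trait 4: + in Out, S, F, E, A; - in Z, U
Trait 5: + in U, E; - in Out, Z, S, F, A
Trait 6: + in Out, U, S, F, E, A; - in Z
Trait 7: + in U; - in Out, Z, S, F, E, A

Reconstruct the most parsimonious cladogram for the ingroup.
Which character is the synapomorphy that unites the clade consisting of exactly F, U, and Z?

Trait 2

Character polarity is set by the outgroup: the derived state is whichever differs from the outgroup's state, so for Trait 4, Trait 6 the derived state is '-', and for the remaining characters it is '+'.
Only A, E, F, U, and Z show the derived state '+' for Trait 1, supporting them as a clade.
Trait 2: derived state '+' in F, U, and Z only — synapomorphy for {F, U, Z}.
Only A and E show the derived state '+' for Trait 3, supporting them as a clade.
Trait 4: derived state '-' in U and Z only — synapomorphy for {U, Z}.
Trait 5 (state '+') occurs in E and U but conflicts with the nesting implied by the other characters — most parsimoniously interpreted as homoplasy.
Trait 6 (derived state '-') is unique to Z (autapomorphy; uninformative for grouping).
Trait 7 (derived state '+') is unique to U (autapomorphy; uninformative for grouping).
Most parsimonious ingroup topology: (((F,(Z,U)),(E,A)),S).
The clade {F, U, Z} is supported by Trait 2: its derived state '+' occurs in exactly those taxa and in no other taxon (including the outgroup).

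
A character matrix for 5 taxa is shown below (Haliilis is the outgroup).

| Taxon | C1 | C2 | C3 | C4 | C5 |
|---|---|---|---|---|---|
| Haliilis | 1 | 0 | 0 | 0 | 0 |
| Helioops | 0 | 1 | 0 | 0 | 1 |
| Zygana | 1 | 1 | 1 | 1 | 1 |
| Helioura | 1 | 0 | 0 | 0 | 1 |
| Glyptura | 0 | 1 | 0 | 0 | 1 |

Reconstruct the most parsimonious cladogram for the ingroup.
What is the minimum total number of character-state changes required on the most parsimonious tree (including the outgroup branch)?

5

Character polarity is set by the outgroup: the derived state is whichever differs from the outgroup's state, so for C1 the derived state is '0', and for the remaining characters it is '1'.
C1: derived state '0' in Glyptura and Helioops only — synapomorphy for {Glyptura, Helioops}.
C2 (derived state '1') is shared by Glyptura, Helioops, and Zygana — a synapomorphy uniting that clade.
C3: derived state '1' in Zygana only — an autapomorphy, so it tells us nothing about relationships among taxa.
C4 (derived state '1') is unique to Zygana (autapomorphy; uninformative for grouping).
C5 (derived state '1') is shared by all ingroup taxa — unites the whole ingroup.
Most parsimonious ingroup topology: (((Helioops,Glyptura),Zygana),Helioura).
Changes per character on this tree: C1: 1; C2: 1; C3: 1; C4: 1; C5: 1.
Total = 5.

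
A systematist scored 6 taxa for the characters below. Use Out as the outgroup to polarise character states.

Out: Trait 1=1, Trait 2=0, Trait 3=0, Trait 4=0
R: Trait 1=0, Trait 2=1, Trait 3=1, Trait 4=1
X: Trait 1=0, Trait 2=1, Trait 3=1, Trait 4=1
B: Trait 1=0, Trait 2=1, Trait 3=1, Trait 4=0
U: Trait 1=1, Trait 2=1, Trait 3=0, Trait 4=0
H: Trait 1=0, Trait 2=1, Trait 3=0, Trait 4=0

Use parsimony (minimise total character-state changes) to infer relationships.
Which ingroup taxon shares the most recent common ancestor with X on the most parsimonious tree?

R

Character polarity is set by the outgroup: the derived state is whichever differs from the outgroup's state, so for Trait 1 the derived state is '0', and for the remaining characters it is '1'.
Trait 1: derived state '0' in B, H, R, and X only — synapomorphy for {B, H, R, X}.
Trait 2 (derived state '1') is shared by all ingroup taxa — unites the whole ingroup.
Trait 3: derived state '1' in B, R, and X only — synapomorphy for {B, R, X}.
Trait 4 (derived state '1') is shared by R and X — a synapomorphy uniting that clade.
Most parsimonious ingroup topology: ((((R,X),B),H),U).
X and R form a cherry on this tree, so they are sister taxa.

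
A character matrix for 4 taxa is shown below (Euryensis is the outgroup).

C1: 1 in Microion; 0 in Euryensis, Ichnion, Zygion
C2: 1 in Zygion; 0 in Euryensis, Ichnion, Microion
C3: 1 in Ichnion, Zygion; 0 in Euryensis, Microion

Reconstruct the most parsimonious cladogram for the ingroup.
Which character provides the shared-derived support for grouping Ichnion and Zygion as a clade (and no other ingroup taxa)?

The outgroup has state '0' for every character, so '1' is the derived state throughout.
C1: derived state '1' in Microion only — an autapomorphy, so it tells us nothing about relationships among taxa.
C2: derived state '1' in Zygion only — an autapomorphy, so it tells us nothing about relationships among taxa.
Only Ichnion and Zygion show the derived state '1' for C3, supporting them as a clade.
Most parsimonious ingroup topology: (Microion,(Ichnion,Zygion)).
The clade {Ichnion, Zygion} is supported by C3: its derived state '1' occurs in exactly those taxa and in no other taxon (including the outgroup).

C3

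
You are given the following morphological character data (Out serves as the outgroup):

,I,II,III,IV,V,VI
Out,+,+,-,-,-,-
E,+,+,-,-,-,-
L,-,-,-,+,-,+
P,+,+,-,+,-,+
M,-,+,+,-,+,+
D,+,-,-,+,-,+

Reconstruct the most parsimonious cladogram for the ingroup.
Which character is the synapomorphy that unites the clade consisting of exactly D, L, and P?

Character polarity is set by the outgroup: the derived state is whichever differs from the outgroup's state, so for I, II the derived state is '-', and for the remaining characters it is '+'.
I (state '-') occurs in L and M but conflicts with the nesting implied by the other characters — most parsimoniously interpreted as homoplasy.
Only D and L show the derived state '-' for II, supporting them as a clade.
III: derived state '+' in M only — an autapomorphy, so it tells us nothing about relationships among taxa.
IV (derived state '+') is shared by D, L, and P — a synapomorphy uniting that clade.
V (derived state '+') is unique to M (autapomorphy; uninformative for grouping).
VI: derived state '+' in D, L, M, and P only — synapomorphy for {D, L, M, P}.
Most parsimonious ingroup topology: (E,(((L,D),P),M)).
The clade {D, L, P} is supported by IV: its derived state '+' occurs in exactly those taxa and in no other taxon (including the outgroup).

IV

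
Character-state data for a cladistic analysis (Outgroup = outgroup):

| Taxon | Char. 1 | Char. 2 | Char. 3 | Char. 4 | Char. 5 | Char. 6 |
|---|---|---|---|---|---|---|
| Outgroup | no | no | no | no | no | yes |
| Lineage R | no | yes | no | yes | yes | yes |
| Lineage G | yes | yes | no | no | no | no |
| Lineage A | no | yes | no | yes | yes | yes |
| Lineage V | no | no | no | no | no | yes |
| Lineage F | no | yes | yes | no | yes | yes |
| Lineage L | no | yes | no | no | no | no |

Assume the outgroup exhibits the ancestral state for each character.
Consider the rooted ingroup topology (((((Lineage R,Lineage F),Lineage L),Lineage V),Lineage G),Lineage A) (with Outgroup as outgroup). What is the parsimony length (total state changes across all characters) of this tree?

10

Map each character onto (((((Lineage R,Lineage F),Lineage L),Lineage V),Lineage G),Lineage A) (rooted by Outgroup) and count the minimum state changes it requires (Fitch parsimony):
Char. 1: 1; Char. 2: 2; Char. 3: 1; Char. 4: 2; Char. 5: 2; Char. 6: 2.
Total tree length = 10.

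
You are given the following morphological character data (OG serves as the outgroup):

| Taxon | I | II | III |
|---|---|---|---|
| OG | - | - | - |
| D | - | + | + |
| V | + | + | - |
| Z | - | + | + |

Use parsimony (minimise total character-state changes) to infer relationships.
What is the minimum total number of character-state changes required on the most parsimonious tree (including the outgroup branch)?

3

The outgroup has state '-' for every character, so '+' is the derived state throughout.
I (derived state '+') is unique to V (autapomorphy; uninformative for grouping).
II (derived state '+') is shared by all ingroup taxa — unites the whole ingroup.
III: derived state '+' in D and Z only — synapomorphy for {D, Z}.
Most parsimonious ingroup topology: ((D,Z),V).
Changes per character on this tree: I: 1; II: 1; III: 1.
Total = 3.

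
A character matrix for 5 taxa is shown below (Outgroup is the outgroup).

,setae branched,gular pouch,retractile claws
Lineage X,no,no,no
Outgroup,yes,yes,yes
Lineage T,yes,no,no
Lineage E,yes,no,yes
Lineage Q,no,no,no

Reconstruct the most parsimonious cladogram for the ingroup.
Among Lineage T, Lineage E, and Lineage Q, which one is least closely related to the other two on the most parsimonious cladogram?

The outgroup has state 'yes' for every character, so 'no' is the derived state throughout.
Only Lineage Q and Lineage X show the derived state 'no' for setae branched, supporting them as a clade.
All ingroup taxa share the derived state 'no' for gular pouch; it defines the ingroup but does not resolve relationships within it.
retractile claws (derived state 'no') is shared by Lineage Q, Lineage T, and Lineage X — a synapomorphy uniting that clade.
Most parsimonious ingroup topology: (((Lineage Q,Lineage X),Lineage T),Lineage E).
Lineage T and Lineage Q share a more recent common ancestor with each other than either does with Lineage E, so Lineage E is the least closely related of the three.

Lineage E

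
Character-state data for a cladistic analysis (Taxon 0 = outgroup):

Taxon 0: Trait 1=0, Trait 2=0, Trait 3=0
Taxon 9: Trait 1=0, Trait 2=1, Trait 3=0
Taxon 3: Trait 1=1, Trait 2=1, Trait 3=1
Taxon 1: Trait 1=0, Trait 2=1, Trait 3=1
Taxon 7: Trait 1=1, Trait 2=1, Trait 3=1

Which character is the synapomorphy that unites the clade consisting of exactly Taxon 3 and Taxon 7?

The outgroup has state '0' for every character, so '1' is the derived state throughout.
Only Taxon 3 and Taxon 7 show the derived state '1' for Trait 1, supporting them as a clade.
All ingroup taxa share the derived state '1' for Trait 2; it defines the ingroup but does not resolve relationships within it.
Only Taxon 1, Taxon 3, and Taxon 7 show the derived state '1' for Trait 3, supporting them as a clade.
Most parsimonious ingroup topology: (Taxon 9,((Taxon 3,Taxon 7),Taxon 1)).
The clade {Taxon 3, Taxon 7} is supported by Trait 1: its derived state '1' occurs in exactly those taxa and in no other taxon (including the outgroup).

Trait 1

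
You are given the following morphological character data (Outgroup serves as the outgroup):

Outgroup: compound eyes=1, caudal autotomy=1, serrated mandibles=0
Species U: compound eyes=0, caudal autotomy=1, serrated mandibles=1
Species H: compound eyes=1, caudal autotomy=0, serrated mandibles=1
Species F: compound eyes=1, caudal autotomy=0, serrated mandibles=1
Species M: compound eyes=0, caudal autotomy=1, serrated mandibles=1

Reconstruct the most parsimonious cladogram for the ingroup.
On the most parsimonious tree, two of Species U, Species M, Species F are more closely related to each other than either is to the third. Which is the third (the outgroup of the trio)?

Species F

Character polarity is set by the outgroup: the derived state is whichever differs from the outgroup's state, so for compound eyes, caudal autotomy the derived state is '0', and for the remaining characters it is '1'.
Only Species M and Species U show the derived state '0' for compound eyes, supporting them as a clade.
caudal autotomy (derived state '0') is shared by Species F and Species H — a synapomorphy uniting that clade.
serrated mandibles (derived state '1') is shared by all ingroup taxa — unites the whole ingroup.
Most parsimonious ingroup topology: ((Species U,Species M),(Species H,Species F)).
Species M and Species U share a more recent common ancestor with each other than either does with Species F, so Species F is the least closely related of the three.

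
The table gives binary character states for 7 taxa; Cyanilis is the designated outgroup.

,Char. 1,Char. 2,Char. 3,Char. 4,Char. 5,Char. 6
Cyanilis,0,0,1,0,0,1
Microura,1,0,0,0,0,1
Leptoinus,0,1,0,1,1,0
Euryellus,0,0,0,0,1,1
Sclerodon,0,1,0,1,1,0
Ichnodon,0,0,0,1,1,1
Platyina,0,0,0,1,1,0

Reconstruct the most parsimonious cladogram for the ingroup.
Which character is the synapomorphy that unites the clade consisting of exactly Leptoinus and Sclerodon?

Char. 2

Character polarity is set by the outgroup: the derived state is whichever differs from the outgroup's state, so for Char. 3, Char. 6 the derived state is '0', and for the remaining characters it is '1'.
Char. 1 (derived state '1') is unique to Microura (autapomorphy; uninformative for grouping).
Char. 2 (derived state '1') is shared by Leptoinus and Sclerodon — a synapomorphy uniting that clade.
Char. 3 (derived state '0') is shared by all ingroup taxa — unites the whole ingroup.
Only Ichnodon, Leptoinus, Platyina, and Sclerodon show the derived state '1' for Char. 4, supporting them as a clade.
Only Euryellus, Ichnodon, Leptoinus, Platyina, and Sclerodon show the derived state '1' for Char. 5, supporting them as a clade.
Char. 6 (derived state '0') is shared by Leptoinus, Platyina, and Sclerodon — a synapomorphy uniting that clade.
Most parsimonious ingroup topology: (Microura,((((Leptoinus,Sclerodon),Platyina),Ichnodon),Euryellus)).
The clade {Leptoinus, Sclerodon} is supported by Char. 2: its derived state '1' occurs in exactly those taxa and in no other taxon (including the outgroup).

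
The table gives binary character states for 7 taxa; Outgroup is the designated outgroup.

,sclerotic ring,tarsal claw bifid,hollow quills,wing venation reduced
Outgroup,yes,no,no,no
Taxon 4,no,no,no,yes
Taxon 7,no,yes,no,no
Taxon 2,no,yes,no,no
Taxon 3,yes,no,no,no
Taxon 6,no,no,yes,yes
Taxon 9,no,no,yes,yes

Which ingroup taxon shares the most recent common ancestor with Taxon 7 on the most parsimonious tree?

Character polarity is set by the outgroup: the derived state is whichever differs from the outgroup's state, so for sclerotic ring the derived state is 'no', and for the remaining characters it is 'yes'.
sclerotic ring (derived state 'no') is shared by Taxon 2, Taxon 4, Taxon 6, Taxon 7, and Taxon 9 — a synapomorphy uniting that clade.
Only Taxon 2 and Taxon 7 show the derived state 'yes' for tarsal claw bifid, supporting them as a clade.
Only Taxon 6 and Taxon 9 show the derived state 'yes' for hollow quills, supporting them as a clade.
wing venation reduced (derived state 'yes') is shared by Taxon 4, Taxon 6, and Taxon 9 — a synapomorphy uniting that clade.
Most parsimonious ingroup topology: (((Taxon 4,(Taxon 6,Taxon 9)),(Taxon 7,Taxon 2)),Taxon 3).
Taxon 7 and Taxon 2 form a cherry on this tree, so they are sister taxa.

Taxon 2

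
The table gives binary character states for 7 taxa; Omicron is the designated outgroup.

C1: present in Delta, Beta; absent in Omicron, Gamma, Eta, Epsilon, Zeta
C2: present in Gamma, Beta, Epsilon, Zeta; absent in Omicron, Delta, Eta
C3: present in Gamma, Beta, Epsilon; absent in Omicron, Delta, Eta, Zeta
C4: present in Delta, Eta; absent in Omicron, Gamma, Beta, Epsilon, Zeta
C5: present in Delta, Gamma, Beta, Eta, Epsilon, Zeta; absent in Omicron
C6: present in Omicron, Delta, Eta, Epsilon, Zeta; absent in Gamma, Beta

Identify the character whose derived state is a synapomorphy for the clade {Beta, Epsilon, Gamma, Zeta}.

C2

Character polarity is set by the outgroup: the derived state is whichever differs from the outgroup's state, so for C6 the derived state is 'absent', and for the remaining characters it is 'present'.
C1 (state 'present') occurs in Beta and Delta but conflicts with the nesting implied by the other characters — most parsimoniously interpreted as homoplasy.
Only Beta, Epsilon, Gamma, and Zeta show the derived state 'present' for C2, supporting them as a clade.
Only Beta, Epsilon, and Gamma show the derived state 'present' for C3, supporting them as a clade.
C4: derived state 'present' in Delta and Eta only — synapomorphy for {Delta, Eta}.
All ingroup taxa share the derived state 'present' for C5; it defines the ingroup but does not resolve relationships within it.
Only Beta and Gamma show the derived state 'absent' for C6, supporting them as a clade.
Most parsimonious ingroup topology: ((Delta,Eta),(((Gamma,Beta),Epsilon),Zeta)).
The clade {Beta, Epsilon, Gamma, Zeta} is supported by C2: its derived state 'present' occurs in exactly those taxa and in no other taxon (including the outgroup).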